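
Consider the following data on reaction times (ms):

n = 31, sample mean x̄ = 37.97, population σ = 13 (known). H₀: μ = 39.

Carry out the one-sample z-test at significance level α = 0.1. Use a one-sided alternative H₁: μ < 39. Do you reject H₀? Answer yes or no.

SE = σ/√n = 13/√31 = 2.3349
z = (x̄−μ₀)/SE = (37.97−39)/2.3349 = -0.4411
p-value (one-sided, H₁ less) = 0.32956
At α=0.1: p ≥ α → fail to reject H₀

reject H₀: no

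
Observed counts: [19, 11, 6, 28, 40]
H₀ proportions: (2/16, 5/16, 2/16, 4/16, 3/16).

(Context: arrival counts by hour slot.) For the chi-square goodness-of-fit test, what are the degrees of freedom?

df = k − 1 = 5 − 1 = 4

degrees of freedom = 4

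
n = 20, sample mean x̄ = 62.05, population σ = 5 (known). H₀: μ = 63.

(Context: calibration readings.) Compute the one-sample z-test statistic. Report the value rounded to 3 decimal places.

SE = σ/√n = 5/√20 = 1.1180
z = (x̄−μ₀)/SE = (62.05−63)/1.1180 = -0.8497

test statistic = -0.850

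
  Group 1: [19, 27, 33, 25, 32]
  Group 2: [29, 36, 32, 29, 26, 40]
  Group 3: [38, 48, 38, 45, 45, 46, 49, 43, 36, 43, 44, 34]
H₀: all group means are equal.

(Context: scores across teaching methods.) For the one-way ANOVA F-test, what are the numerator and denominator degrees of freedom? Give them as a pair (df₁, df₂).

k = 3 groups, N = 23 total
df = (k−1, N−k) = (3−1, 23−3) = (2, 20)

degrees of freedom = [2, 20]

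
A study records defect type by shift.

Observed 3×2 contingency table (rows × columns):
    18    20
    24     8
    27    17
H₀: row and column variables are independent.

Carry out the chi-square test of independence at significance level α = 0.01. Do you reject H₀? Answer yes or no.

reject H₀: no

Row totals [38, 32, 44], col totals [69, 45], n=114
χ² = (18−23.00)²/23.00 + (20−15.00)²/15.00 + (24−19.37)²/19.37 + (8−12.63)²/12.63 + (27−26.63)²/26.63 + (17−17.37)²/17.37 = 5.5723
df = 2
p-value (upper-tail) = 0.06166
At α=0.01: p ≥ α → fail to reject H₀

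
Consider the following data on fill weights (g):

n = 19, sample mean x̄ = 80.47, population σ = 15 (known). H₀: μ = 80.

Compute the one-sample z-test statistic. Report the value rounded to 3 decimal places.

SE = σ/√n = 15/√19 = 3.4412
z = (x̄−μ₀)/SE = (80.47−80)/3.4412 = 0.1366

test statistic = 0.137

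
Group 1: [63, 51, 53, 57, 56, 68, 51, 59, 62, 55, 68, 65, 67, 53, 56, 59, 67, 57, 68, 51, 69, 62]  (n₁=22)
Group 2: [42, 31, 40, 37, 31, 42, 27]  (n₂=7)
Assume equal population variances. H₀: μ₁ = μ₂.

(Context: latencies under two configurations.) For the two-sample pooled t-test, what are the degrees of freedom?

degrees of freedom = 27

df = n₁ + n₂ − 2 = 22 + 7 − 2 = 27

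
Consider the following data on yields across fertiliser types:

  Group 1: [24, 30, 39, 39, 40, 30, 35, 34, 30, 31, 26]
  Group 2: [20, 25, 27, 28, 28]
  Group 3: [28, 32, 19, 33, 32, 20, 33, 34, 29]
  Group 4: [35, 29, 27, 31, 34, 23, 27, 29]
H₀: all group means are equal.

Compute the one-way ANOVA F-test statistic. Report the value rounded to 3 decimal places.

Group means [32.55, 25.60, 28.89, 29.38], grand mean 29.727
SSB = Σnᵢ(x̄ᵢ−x̄)² = 179.854; SSW = ΣΣ(x−x̄ᵢ)² = 694.691
MSB = 179.854/3 = 59.9514; MSW = 694.691/29 = 23.9549
F = MSB/MSW = 2.5027
df = (3, 29)

test statistic = 2.503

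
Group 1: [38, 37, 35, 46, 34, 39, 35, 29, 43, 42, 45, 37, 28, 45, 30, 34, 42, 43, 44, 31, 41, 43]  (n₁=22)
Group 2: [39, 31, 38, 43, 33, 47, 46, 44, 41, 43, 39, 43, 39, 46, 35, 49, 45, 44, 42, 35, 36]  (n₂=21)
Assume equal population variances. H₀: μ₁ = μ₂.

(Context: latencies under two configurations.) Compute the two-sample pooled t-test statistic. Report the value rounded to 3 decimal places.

x̄₁=38.227, s₁=5.606, n₁=22
x̄₂=40.857, s₂=4.892, n₂=21
s_p² = [21·5.606² + 20·4.892²]/41 = 27.7667
SE = √(s_p²·(1/22+1/21)) = 1.6076
t = (38.227−40.857)/1.6076 = -1.6359
df = 41

test statistic = -1.636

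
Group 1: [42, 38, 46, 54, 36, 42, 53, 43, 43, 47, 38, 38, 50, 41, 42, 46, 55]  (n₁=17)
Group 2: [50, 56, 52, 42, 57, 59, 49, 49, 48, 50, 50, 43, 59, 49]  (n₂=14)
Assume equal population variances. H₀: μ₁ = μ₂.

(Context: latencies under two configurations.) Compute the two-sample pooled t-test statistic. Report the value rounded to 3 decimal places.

test statistic = -3.258

x̄₁=44.353, s₁=5.852, n₁=17
x̄₂=50.929, s₂=5.255, n₂=14
s_p² = [16·5.852² + 13·5.255²]/29 = 31.2693
SE = √(s_p²·(1/17+1/14)) = 2.0181
t = (44.353−50.929)/2.0181 = -3.2583
df = 29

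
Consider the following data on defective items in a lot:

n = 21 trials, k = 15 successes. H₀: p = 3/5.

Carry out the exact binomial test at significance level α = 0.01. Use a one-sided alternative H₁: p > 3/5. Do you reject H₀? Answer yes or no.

reject H₀: no

Exact binomial: n=21, k=15, p₀=3/5=0.6000
P(X≥15) from Σ C(n,i)·p₀^i·(1−p₀)^(n−i)
p-value (one-sided, H₁ greater) = 0.20025
At α=0.01: p ≥ α → fail to reject H₀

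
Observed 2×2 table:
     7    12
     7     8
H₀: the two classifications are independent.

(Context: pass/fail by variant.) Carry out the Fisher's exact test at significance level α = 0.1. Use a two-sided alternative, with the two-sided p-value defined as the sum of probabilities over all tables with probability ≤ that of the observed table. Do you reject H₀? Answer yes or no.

Margins: r₁=19, r₂=15, c₁=14, c₂=20, n=34
p_obs = C(19,7)·C(15,7)/C(34,14); sum pmf over tables with pmf ≤ p_obs
p-value (two-sided) = 0.72824
At α=0.1: p ≥ α → fail to reject H₀

reject H₀: no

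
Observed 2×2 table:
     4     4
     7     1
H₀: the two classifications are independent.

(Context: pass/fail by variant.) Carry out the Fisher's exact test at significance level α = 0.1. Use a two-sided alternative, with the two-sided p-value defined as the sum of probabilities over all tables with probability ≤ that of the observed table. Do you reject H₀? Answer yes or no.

reject H₀: no

Margins: r₁=8, r₂=8, c₁=11, c₂=5, n=16
p_obs = C(8,4)·C(8,7)/C(16,11); sum pmf over tables with pmf ≤ p_obs
p-value (two-sided) = 0.28205
At α=0.1: p ≥ α → fail to reject H₀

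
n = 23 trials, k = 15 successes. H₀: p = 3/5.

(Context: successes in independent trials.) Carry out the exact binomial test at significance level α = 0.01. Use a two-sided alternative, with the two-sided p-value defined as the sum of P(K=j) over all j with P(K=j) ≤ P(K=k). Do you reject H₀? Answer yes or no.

Exact binomial: n=23, k=15, p₀=3/5=0.6000
P(X=j) = C(n,j)·p₀^j·(1−p₀)^(n−j); p = Σ P(X=j) over j with P(X=j) ≤ P(X=15)
p-value (two-sided) = 0.67545
At α=0.01: p ≥ α → fail to reject H₀

reject H₀: no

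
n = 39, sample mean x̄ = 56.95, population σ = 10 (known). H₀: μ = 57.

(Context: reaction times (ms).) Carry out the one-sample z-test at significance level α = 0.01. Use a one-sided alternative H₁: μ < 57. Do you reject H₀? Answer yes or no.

reject H₀: no

SE = σ/√n = 10/√39 = 1.6013
z = (x̄−μ₀)/SE = (56.95−57)/1.6013 = -0.0312
p-value (one-sided, H₁ less) = 0.48755
At α=0.01: p ≥ α → fail to reject H₀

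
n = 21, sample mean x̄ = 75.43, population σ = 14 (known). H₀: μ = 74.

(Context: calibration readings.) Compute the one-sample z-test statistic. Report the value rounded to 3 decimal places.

test statistic = 0.468

SE = σ/√n = 14/√21 = 3.0551
z = (x̄−μ₀)/SE = (75.43−74)/3.0551 = 0.4681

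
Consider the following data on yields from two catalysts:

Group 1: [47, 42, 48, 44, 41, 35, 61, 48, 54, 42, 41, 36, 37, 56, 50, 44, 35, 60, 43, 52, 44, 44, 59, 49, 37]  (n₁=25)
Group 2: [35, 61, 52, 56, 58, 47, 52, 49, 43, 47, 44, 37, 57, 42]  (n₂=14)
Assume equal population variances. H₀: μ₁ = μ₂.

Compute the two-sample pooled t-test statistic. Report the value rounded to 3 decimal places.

x̄₁=45.960, s₁=7.732, n₁=25
x̄₂=48.571, s₂=7.900, n₂=14
s_p² = [24·7.732² + 13·7.900²]/37 = 60.7132
SE = √(s_p²·(1/25+1/14)) = 2.6010
t = (45.960−48.571)/2.6010 = -1.0040
df = 37

test statistic = -1.004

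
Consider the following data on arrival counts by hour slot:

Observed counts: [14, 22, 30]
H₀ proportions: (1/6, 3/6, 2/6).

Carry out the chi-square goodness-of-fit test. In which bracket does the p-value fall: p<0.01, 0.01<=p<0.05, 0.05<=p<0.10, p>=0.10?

p-value bracket: 0.01<=p<0.05

n = 66; E_i = n·p_i = [11.00, 33.00, 22.00]
χ² = (14−11.00)²/11.00 + (22−33.00)²/33.00 + (30−22.00)²/22.00 = 7.3939
df = 2
p-value (upper-tail) = 0.02480
→ bracket: 0.01<=p<0.05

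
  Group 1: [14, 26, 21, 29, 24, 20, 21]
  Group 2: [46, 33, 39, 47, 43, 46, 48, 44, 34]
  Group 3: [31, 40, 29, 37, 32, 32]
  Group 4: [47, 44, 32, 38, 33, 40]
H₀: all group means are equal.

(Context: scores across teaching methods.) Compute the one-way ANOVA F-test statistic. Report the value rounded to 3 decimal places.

test statistic = 21.261

Group means [22.14, 42.22, 33.50, 39.00], grand mean 34.643
SSB = Σnᵢ(x̄ᵢ−x̄)² = 1732.516; SSW = ΣΣ(x−x̄ᵢ)² = 651.913
MSB = 1732.516/3 = 577.5053; MSW = 651.913/24 = 27.1630
F = MSB/MSW = 21.2607
df = (3, 24)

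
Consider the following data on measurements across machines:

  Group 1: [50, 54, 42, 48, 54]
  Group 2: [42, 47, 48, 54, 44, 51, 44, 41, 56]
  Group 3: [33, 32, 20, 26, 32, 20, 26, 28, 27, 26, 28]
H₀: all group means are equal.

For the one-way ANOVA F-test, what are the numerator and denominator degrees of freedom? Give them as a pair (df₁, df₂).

degrees of freedom = [2, 22]

k = 3 groups, N = 25 total
df = (k−1, N−k) = (3−1, 25−3) = (2, 22)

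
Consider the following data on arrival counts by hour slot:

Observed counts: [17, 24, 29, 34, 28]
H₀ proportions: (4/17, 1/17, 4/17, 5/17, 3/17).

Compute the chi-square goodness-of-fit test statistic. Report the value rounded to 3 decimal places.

test statistic = 41.997

n = 132; E_i = n·p_i = [31.06, 7.76, 31.06, 38.82, 23.29]
χ² = (17−31.06)²/31.06 + (24−7.76)²/7.76 + (29−31.06)²/31.06 + (34−38.82)²/38.82 + (28−23.29)²/23.29 = 41.9967
df = 4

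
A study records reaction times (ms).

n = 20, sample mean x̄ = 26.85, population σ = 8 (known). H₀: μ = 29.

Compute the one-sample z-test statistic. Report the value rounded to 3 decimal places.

SE = σ/√n = 8/√20 = 1.7889
z = (x̄−μ₀)/SE = (26.85−29)/1.7889 = -1.2019

test statistic = -1.202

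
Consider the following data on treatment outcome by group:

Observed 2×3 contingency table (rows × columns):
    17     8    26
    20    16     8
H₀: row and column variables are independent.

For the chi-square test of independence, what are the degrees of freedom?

df = (r−1)(c−1) = (2−1)·(3−1) = 2

degrees of freedom = 2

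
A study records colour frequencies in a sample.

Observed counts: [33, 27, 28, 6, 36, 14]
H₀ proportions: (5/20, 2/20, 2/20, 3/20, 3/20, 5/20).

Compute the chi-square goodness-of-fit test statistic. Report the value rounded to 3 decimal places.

n = 144; E_i = n·p_i = [36.00, 14.40, 14.40, 21.60, 21.60, 36.00]
χ² = (33−36.00)²/36.00 + (27−14.40)²/14.40 + (28−14.40)²/14.40 + (6−21.60)²/21.60 + (36−21.60)²/21.60 + (14−36.00)²/36.00 = 58.4306
df = 5

test statistic = 58.431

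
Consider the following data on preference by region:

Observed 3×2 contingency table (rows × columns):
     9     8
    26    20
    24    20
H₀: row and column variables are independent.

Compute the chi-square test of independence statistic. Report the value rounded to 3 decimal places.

test statistic = 0.075

Row totals [17, 46, 44], col totals [59, 48], n=107
χ² = (9−9.37)²/9.37 + (8−7.63)²/7.63 + (26−25.36)²/25.36 + (20−20.64)²/20.64 + (24−24.26)²/24.26 + (20−19.74)²/19.74 = 0.0750
df = 2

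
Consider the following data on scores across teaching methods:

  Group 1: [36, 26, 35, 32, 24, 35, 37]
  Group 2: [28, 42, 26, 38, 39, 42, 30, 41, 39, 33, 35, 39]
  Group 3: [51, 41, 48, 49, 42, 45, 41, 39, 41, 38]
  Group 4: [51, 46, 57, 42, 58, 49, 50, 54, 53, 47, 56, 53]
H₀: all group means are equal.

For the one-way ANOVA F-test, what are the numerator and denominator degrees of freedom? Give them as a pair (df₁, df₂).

degrees of freedom = [3, 37]

k = 4 groups, N = 41 total
df = (k−1, N−k) = (4−1, 41−4) = (3, 37)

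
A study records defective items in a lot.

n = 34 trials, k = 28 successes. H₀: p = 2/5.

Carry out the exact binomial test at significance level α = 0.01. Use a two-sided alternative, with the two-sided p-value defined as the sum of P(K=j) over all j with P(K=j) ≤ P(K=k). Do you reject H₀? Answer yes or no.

reject H₀: yes

Exact binomial: n=34, k=28, p₀=2/5=0.4000
P(X=j) = C(n,j)·p₀^j·(1−p₀)^(n−j); p = Σ P(X=j) over j with P(X=j) ≤ P(X=28)
p-value (two-sided) = 0.00000
At α=0.01: p < α → reject H₀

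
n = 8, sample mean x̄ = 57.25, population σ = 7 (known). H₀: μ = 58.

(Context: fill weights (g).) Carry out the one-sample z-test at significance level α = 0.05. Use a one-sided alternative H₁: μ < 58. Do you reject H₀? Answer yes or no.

SE = σ/√n = 7/√8 = 2.4749
z = (x̄−μ₀)/SE = (57.25−58)/2.4749 = -0.3030
p-value (one-sided, H₁ less) = 0.38093
At α=0.05: p ≥ α → fail to reject H₀

reject H₀: no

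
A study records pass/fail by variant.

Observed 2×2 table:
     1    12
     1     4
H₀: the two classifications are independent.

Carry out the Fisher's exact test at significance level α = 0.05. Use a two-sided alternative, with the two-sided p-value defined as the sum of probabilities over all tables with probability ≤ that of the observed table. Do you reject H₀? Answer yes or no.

Margins: r₁=13, r₂=5, c₁=2, c₂=16, n=18
p_obs = C(13,1)·C(5,1)/C(18,2); sum pmf over tables with pmf ≤ p_obs
p-value (two-sided) = 0.49020
At α=0.05: p ≥ α → fail to reject H₀

reject H₀: no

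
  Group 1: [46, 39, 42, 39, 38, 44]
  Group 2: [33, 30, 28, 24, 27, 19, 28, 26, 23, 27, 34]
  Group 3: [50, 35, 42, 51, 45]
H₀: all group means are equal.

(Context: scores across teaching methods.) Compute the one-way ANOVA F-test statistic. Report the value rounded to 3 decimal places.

Group means [41.33, 27.18, 44.60], grand mean 35.000
SSB = Σnᵢ(x̄ᵢ−x̄)² = 1373.830; SSW = ΣΣ(x−x̄ᵢ)² = 406.170
MSB = 1373.830/2 = 686.9152; MSW = 406.170/19 = 21.3774
F = MSB/MSW = 32.1328
df = (2, 19)

test statistic = 32.133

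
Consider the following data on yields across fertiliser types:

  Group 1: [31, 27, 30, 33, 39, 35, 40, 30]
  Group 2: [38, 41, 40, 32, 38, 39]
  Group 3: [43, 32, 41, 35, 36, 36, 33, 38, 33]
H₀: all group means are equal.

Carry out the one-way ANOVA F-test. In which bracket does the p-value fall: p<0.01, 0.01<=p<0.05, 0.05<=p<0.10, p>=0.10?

p-value bracket: 0.05<=p<0.10

Group means [33.12, 38.00, 36.33], grand mean 35.652
SSB = Σnᵢ(x̄ᵢ−x̄)² = 88.342; SSW = ΣΣ(x−x̄ᵢ)² = 308.875
MSB = 88.342/2 = 44.1712; MSW = 308.875/20 = 15.4437
F = MSB/MSW = 2.8601
df = (2, 20)
p-value (upper-tail) = 0.08082
→ bracket: 0.05<=p<0.10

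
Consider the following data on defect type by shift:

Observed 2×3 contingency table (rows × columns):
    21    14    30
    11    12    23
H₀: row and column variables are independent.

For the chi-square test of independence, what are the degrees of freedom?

df = (r−1)(c−1) = (2−1)·(3−1) = 2

degrees of freedom = 2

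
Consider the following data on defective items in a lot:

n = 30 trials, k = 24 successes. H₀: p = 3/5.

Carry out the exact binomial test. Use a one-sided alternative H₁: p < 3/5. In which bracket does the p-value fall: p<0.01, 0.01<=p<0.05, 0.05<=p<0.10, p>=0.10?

p-value bracket: p>=0.10

Exact binomial: n=30, k=24, p₀=3/5=0.6000
P(X≤24) from Σ C(n,i)·p₀^i·(1−p₀)^(n−i)
p-value (one-sided, H₁ less) = 0.99434
→ bracket: p>=0.10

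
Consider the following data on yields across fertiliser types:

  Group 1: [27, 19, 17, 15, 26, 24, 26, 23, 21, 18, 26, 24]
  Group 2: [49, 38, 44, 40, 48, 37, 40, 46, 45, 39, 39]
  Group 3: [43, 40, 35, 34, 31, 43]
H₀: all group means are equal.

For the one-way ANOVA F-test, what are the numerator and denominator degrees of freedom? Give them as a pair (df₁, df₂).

k = 3 groups, N = 29 total
df = (k−1, N−k) = (3−1, 29−3) = (2, 26)

degrees of freedom = [2, 26]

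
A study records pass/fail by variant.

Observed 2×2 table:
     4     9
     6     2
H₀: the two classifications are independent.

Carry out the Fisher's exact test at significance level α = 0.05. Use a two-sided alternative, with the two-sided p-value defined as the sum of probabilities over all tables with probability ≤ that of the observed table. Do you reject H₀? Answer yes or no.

reject H₀: no

Margins: r₁=13, r₂=8, c₁=10, c₂=11, n=21
p_obs = C(13,4)·C(8,6)/C(21,10); sum pmf over tables with pmf ≤ p_obs
p-value (two-sided) = 0.08050
At α=0.05: p ≥ α → fail to reject H₀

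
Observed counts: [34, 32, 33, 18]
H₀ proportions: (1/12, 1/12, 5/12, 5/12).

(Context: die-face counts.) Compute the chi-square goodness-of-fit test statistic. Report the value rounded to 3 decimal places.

test statistic = 135.574

n = 117; E_i = n·p_i = [9.75, 9.75, 48.75, 48.75]
χ² = (34−9.75)²/9.75 + (32−9.75)²/9.75 + (33−48.75)²/48.75 + (18−48.75)²/48.75 = 135.5744
df = 3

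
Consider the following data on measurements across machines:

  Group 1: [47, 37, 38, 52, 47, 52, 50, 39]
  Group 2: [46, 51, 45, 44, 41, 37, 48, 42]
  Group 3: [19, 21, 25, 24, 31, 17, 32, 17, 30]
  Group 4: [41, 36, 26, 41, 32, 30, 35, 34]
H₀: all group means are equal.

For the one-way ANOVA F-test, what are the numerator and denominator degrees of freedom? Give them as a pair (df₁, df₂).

k = 4 groups, N = 33 total
df = (k−1, N−k) = (4−1, 33−4) = (3, 29)

degrees of freedom = [3, 29]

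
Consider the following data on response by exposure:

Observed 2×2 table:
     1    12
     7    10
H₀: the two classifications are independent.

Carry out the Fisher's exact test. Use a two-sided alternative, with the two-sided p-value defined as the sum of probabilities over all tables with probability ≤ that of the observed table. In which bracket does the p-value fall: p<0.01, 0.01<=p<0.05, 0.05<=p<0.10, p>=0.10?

p-value bracket: 0.05<=p<0.10

Margins: r₁=13, r₂=17, c₁=8, c₂=22, n=30
p_obs = C(13,1)·C(17,7)/C(30,8); sum pmf over tables with pmf ≤ p_obs
p-value (two-sided) = 0.09243
→ bracket: 0.05<=p<0.10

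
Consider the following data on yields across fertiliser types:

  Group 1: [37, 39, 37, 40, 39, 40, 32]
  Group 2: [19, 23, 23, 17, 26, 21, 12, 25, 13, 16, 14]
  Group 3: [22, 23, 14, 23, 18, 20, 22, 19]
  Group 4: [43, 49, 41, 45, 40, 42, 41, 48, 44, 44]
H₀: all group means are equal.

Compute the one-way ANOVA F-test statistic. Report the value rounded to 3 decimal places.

test statistic = 107.112

Group means [37.71, 19.00, 20.12, 43.70], grand mean 29.750
SSB = Σnᵢ(x̄ᵢ−x̄)² = 4402.346; SSW = ΣΣ(x−x̄ᵢ)² = 438.404
MSB = 4402.346/3 = 1467.4488; MSW = 438.404/32 = 13.7001
F = MSB/MSW = 107.1122
df = (3, 32)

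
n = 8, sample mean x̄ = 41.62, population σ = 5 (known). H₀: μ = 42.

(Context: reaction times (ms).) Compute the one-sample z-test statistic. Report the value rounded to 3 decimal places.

test statistic = -0.215

SE = σ/√n = 5/√8 = 1.7678
z = (x̄−μ₀)/SE = (41.62−42)/1.7678 = -0.2150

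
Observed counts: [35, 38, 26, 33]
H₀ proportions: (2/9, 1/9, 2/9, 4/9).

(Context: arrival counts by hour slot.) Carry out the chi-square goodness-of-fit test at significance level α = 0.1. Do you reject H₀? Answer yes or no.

reject H₀: yes

n = 132; E_i = n·p_i = [29.33, 14.67, 29.33, 58.67]
χ² = (35−29.33)²/29.33 + (38−14.67)²/14.67 + (26−29.33)²/29.33 + (33−58.67)²/58.67 = 49.8239
df = 3
p-value (upper-tail) = 0.00000
At α=0.1: p < α → reject H₀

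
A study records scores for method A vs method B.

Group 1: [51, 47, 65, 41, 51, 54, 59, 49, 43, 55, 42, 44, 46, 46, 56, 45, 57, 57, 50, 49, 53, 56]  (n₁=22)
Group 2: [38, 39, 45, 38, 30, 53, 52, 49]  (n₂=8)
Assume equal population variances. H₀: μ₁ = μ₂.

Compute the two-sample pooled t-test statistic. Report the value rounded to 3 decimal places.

test statistic = 2.779

x̄₁=50.727, s₁=6.227, n₁=22
x̄₂=43.000, s₂=8.071, n₂=8
s_p² = [21·6.227² + 7·8.071²]/28 = 45.3701
SE = √(s_p²·(1/22+1/8)) = 2.7809
t = (50.727−43.000)/2.7809 = 2.7787
df = 28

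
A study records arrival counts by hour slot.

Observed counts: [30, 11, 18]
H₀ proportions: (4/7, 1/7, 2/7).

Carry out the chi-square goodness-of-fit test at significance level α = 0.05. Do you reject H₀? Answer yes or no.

n = 59; E_i = n·p_i = [33.71, 8.43, 16.86]
χ² = (30−33.71)²/33.71 + (11−8.43)²/8.43 + (18−16.86)²/16.86 = 1.2712
df = 2
p-value (upper-tail) = 0.52962
At α=0.05: p ≥ α → fail to reject H₀

reject H₀: no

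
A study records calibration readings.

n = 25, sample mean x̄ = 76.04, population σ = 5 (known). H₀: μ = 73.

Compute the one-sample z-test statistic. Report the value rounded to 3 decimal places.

test statistic = 3.040

SE = σ/√n = 5/√25 = 1.0000
z = (x̄−μ₀)/SE = (76.04−73)/1.0000 = 3.0400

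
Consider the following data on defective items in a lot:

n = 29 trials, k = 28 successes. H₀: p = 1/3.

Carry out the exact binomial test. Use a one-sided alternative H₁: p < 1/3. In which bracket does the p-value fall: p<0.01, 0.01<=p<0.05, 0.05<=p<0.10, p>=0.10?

p-value bracket: p>=0.10

Exact binomial: n=29, k=28, p₀=1/3=0.3333
P(X≤28) from Σ C(n,i)·p₀^i·(1−p₀)^(n−i)
p-value (one-sided, H₁ less) = 1.00000
→ bracket: p>=0.10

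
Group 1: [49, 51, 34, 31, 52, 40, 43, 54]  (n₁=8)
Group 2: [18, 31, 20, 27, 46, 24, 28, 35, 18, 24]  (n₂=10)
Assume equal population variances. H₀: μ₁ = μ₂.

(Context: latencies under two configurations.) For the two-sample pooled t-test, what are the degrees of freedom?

df = n₁ + n₂ − 2 = 8 + 10 − 2 = 16

degrees of freedom = 16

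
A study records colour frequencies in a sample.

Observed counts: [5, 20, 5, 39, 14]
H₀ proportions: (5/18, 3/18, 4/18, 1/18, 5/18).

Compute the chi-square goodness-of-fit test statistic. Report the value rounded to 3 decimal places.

n = 83; E_i = n·p_i = [23.06, 13.83, 18.44, 4.61, 23.06]
χ² = (5−23.06)²/23.06 + (20−13.83)²/13.83 + (5−18.44)²/18.44 + (39−4.61)²/4.61 + (14−23.06)²/23.06 = 286.7120
df = 4

test statistic = 286.712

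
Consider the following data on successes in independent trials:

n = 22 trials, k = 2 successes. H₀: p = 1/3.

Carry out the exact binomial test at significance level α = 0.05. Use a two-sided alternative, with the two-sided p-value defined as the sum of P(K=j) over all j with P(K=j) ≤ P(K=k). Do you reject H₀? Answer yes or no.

Exact binomial: n=22, k=2, p₀=1/3=0.3333
P(X=j) = C(n,j)·p₀^j·(1−p₀)^(n−j); p = Σ P(X=j) over j with P(X=j) ≤ P(X=2)
p-value (two-sided) = 0.01281
At α=0.05: p < α → reject H₀

reject H₀: yes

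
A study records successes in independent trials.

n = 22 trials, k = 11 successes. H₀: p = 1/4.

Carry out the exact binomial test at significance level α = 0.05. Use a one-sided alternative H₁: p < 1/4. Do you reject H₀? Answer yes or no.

Exact binomial: n=22, k=11, p₀=1/4=0.2500
P(X≤11) from Σ C(n,i)·p₀^i·(1−p₀)^(n−i)
p-value (one-sided, H₁ less) = 0.99713
At α=0.05: p ≥ α → fail to reject H₀

reject H₀: no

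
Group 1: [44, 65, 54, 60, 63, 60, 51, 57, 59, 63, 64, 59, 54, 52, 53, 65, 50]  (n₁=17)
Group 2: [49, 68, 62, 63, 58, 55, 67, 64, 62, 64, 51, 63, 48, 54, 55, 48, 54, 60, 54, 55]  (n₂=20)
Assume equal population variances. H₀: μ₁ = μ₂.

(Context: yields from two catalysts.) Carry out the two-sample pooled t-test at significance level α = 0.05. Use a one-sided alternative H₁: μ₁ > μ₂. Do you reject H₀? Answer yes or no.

x̄₁=57.235, s₁=6.057, n₁=17
x̄₂=57.700, s₂=6.250, n₂=20
s_p² = [16·6.057² + 19·6.250²]/35 = 37.9788
SE = √(s_p²·(1/17+1/20)) = 2.0330
t = (57.235−57.700)/2.0330 = -0.2286
df = 35
p-value (one-sided, H₁ greater) = 0.58974
At α=0.05: p ≥ α → fail to reject H₀

reject H₀: no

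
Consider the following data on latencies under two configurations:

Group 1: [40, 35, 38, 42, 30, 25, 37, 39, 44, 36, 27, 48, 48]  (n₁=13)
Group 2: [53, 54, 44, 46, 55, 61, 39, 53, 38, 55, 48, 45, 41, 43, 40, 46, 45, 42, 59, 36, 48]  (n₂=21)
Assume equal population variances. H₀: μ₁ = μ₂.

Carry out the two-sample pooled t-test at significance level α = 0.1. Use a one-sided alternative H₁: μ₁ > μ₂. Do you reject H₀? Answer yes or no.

reject H₀: no

x̄₁=37.615, s₁=7.206, n₁=13
x̄₂=47.190, s₂=7.075, n₂=21
s_p² = [12·7.206² + 20·7.075²]/32 = 50.7598
SE = √(s_p²·(1/13+1/21)) = 2.5143
t = (37.615−47.190)/2.5143 = -3.8082
df = 32
p-value (one-sided, H₁ greater) = 0.99970
At α=0.1: p ≥ α → fail to reject H₀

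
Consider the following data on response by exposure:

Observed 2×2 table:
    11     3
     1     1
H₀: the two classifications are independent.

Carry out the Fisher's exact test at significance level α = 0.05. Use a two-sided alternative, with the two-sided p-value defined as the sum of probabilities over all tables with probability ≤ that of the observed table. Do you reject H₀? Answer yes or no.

reject H₀: no

Margins: r₁=14, r₂=2, c₁=12, c₂=4, n=16
p_obs = C(14,11)·C(2,1)/C(16,12); sum pmf over tables with pmf ≤ p_obs
p-value (two-sided) = 0.45000
At α=0.05: p ≥ α → fail to reject H₀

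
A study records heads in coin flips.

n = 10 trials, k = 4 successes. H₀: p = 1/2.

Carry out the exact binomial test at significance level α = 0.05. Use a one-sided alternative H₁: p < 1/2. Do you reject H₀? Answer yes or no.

reject H₀: no

Exact binomial: n=10, k=4, p₀=1/2=0.5000
P(X≤4) from Σ C(n,i)·p₀^i·(1−p₀)^(n−i)
p-value (one-sided, H₁ less) = 0.37695
At α=0.05: p ≥ α → fail to reject H₀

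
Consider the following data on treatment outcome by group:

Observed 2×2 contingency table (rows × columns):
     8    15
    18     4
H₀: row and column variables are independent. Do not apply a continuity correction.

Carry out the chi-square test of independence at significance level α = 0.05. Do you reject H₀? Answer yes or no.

Row totals [23, 22], col totals [26, 19], n=45
χ² = (8−13.29)²/13.29 + (15−9.71)²/9.71 + (18−12.71)²/12.71 + (4−9.29)²/9.29 = 10.1974
df = 1
p-value (upper-tail) = 0.00141
At α=0.05: p < α → reject H₀

reject H₀: yes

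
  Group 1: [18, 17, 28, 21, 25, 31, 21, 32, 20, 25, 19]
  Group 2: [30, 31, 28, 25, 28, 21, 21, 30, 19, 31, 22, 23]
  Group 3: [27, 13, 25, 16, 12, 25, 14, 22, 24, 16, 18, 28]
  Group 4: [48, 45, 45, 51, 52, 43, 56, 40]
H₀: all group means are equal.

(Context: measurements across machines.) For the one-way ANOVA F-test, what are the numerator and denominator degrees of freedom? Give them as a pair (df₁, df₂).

degrees of freedom = [3, 39]

k = 4 groups, N = 43 total
df = (k−1, N−k) = (4−1, 43−4) = (3, 39)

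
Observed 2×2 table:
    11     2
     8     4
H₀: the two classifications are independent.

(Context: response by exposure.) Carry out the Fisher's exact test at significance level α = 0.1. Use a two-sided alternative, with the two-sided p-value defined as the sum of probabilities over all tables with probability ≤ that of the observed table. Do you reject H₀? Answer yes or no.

Margins: r₁=13, r₂=12, c₁=19, c₂=6, n=25
p_obs = C(13,11)·C(12,8)/C(25,19); sum pmf over tables with pmf ≤ p_obs
p-value (two-sided) = 0.37826
At α=0.1: p ≥ α → fail to reject H₀

reject H₀: no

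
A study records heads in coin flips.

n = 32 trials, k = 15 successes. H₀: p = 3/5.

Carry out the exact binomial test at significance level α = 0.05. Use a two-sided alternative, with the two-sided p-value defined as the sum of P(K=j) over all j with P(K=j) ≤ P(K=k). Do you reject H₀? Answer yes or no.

Exact binomial: n=32, k=15, p₀=3/5=0.6000
P(X=j) = C(n,j)·p₀^j·(1−p₀)^(n−j); p = Σ P(X=j) over j with P(X=j) ≤ P(X=15)
p-value (two-sided) = 0.14945
At α=0.05: p ≥ α → fail to reject H₀

reject H₀: no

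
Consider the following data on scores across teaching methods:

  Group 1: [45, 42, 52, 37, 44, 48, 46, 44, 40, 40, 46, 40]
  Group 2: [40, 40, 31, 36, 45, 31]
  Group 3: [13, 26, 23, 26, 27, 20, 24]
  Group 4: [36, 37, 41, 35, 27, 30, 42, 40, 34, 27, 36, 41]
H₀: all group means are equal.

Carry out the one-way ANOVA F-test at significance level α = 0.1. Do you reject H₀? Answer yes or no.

Group means [43.67, 37.17, 22.71, 35.50], grand mean 36.000
SSB = Σnᵢ(x̄ᵢ−x̄)² = 1952.071; SSW = ΣΣ(x−x̄ᵢ)² = 789.929
MSB = 1952.071/3 = 650.6905; MSW = 789.929/33 = 23.9372
F = MSB/MSW = 27.1832
df = (3, 33)
p-value (upper-tail) = 0.00000
At α=0.1: p < α → reject H₀

reject H₀: yes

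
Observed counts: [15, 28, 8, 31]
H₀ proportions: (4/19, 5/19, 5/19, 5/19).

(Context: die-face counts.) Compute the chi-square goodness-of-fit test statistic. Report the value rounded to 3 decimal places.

test statistic = 14.865

n = 82; E_i = n·p_i = [17.26, 21.58, 21.58, 21.58]
χ² = (15−17.26)²/17.26 + (28−21.58)²/21.58 + (8−21.58)²/21.58 + (31−21.58)²/21.58 = 14.8652
df = 3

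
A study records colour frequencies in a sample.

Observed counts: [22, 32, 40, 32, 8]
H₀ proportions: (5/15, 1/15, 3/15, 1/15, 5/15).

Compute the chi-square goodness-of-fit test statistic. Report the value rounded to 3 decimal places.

test statistic = 167.224

n = 134; E_i = n·p_i = [44.67, 8.93, 26.80, 8.93, 44.67]
χ² = (22−44.67)²/44.67 + (32−8.93)²/8.93 + (40−26.80)²/26.80 + (32−8.93)²/8.93 + (8−44.67)²/44.67 = 167.2239
df = 4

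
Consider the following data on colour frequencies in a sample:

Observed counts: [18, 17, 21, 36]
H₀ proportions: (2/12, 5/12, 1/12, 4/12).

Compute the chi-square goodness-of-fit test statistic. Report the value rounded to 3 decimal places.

n = 92; E_i = n·p_i = [15.33, 38.33, 7.67, 30.67]
χ² = (18−15.33)²/15.33 + (17−38.33)²/38.33 + (21−7.67)²/7.67 + (36−30.67)²/30.67 = 36.4522
df = 3

test statistic = 36.452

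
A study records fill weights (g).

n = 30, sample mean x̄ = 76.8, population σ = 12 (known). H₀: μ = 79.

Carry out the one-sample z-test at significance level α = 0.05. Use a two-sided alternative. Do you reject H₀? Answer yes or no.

reject H₀: no

SE = σ/√n = 12/√30 = 2.1909
z = (x̄−μ₀)/SE = (76.8−79)/2.1909 = -1.0042
p-value (two-sided) = 0.31530
At α=0.05: p ≥ α → fail to reject H₀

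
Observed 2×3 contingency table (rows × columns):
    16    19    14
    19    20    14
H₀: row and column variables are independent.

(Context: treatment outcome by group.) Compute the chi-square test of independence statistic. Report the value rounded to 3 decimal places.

Row totals [49, 53], col totals [35, 39, 28], n=102
χ² = (16−16.81)²/16.81 + (19−18.74)²/18.74 + (14−13.45)²/13.45 + (19−18.19)²/18.19 + (20−20.26)²/20.26 + (14−14.55)²/14.55 = 0.1261
df = 2

test statistic = 0.126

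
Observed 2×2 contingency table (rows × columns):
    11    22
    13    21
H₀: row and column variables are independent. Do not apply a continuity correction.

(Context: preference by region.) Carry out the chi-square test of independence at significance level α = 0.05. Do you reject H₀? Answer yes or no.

Row totals [33, 34], col totals [24, 43], n=67
χ² = (11−11.82)²/11.82 + (22−21.18)²/21.18 + (13−12.18)²/12.18 + (21−21.82)²/21.82 = 0.1750
df = 1
p-value (upper-tail) = 0.67567
At α=0.05: p ≥ α → fail to reject H₀

reject H₀: no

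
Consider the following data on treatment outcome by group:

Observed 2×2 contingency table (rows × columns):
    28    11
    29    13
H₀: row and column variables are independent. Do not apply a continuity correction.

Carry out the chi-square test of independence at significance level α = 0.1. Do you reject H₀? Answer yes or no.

reject H₀: no

Row totals [39, 42], col totals [57, 24], n=81
χ² = (28−27.44)²/27.44 + (11−11.56)²/11.56 + (29−29.56)²/29.56 + (13−12.44)²/12.44 = 0.0732
df = 1
p-value (upper-tail) = 0.78673
At α=0.1: p ≥ α → fail to reject H₀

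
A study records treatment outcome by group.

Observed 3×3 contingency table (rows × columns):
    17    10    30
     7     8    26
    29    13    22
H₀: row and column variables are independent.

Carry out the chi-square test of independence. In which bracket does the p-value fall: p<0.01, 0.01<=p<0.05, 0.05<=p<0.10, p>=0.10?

Row totals [57, 41, 64], col totals [53, 31, 78], n=162
χ² = (17−18.65)²/18.65 + (10−10.91)²/10.91 + (30−27.44)²/27.44 + (7−13.41)²/13.41 + (8−7.85)²/7.85 + (26−19.74)²/19.74 + (29−20.94)²/20.94 + (13−12.25)²/12.25 + (22−30.81)²/30.81 = 11.1852
df = 4
p-value (upper-tail) = 0.02456
→ bracket: 0.01<=p<0.05

p-value bracket: 0.01<=p<0.05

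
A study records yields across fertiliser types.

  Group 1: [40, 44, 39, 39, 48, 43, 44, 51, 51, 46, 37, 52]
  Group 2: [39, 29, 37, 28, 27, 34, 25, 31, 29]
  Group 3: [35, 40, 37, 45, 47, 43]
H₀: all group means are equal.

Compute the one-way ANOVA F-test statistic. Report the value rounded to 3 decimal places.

test statistic = 19.910

Group means [44.50, 31.00, 41.17], grand mean 39.259
SSB = Σnᵢ(x̄ᵢ−x̄)² = 965.352; SSW = ΣΣ(x−x̄ᵢ)² = 581.833
MSB = 965.352/2 = 482.6759; MSW = 581.833/24 = 24.2431
F = MSB/MSW = 19.9099
df = (2, 24)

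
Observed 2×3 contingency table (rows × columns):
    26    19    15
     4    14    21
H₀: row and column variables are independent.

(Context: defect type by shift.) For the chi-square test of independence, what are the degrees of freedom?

degrees of freedom = 2

df = (r−1)(c−1) = (2−1)·(3−1) = 2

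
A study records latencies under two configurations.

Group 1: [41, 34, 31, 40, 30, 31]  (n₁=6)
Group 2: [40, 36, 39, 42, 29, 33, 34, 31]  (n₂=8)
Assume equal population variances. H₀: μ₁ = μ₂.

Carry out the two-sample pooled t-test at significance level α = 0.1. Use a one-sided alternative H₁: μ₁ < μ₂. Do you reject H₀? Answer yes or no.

reject H₀: no

x̄₁=34.500, s₁=4.848, n₁=6
x̄₂=35.500, s₂=4.567, n₂=8
s_p² = [5·4.848² + 7·4.567²]/12 = 21.9583
SE = √(s_p²·(1/6+1/8)) = 2.5307
t = (34.500−35.500)/2.5307 = -0.3951
df = 12
p-value (one-sided, H₁ less) = 0.34983
At α=0.1: p ≥ α → fail to reject H₀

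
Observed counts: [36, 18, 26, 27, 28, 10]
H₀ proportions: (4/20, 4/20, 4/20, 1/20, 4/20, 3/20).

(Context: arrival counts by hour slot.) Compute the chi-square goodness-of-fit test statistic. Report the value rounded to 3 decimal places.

n = 145; E_i = n·p_i = [29.00, 29.00, 29.00, 7.25, 29.00, 21.75]
χ² = (36−29.00)²/29.00 + (18−29.00)²/29.00 + (26−29.00)²/29.00 + (27−7.25)²/7.25 + (28−29.00)²/29.00 + (10−21.75)²/21.75 = 66.3563
df = 5

test statistic = 66.356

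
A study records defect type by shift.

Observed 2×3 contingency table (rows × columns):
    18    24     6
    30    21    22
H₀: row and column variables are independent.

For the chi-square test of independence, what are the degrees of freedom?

degrees of freedom = 2

df = (r−1)(c−1) = (2−1)·(3−1) = 2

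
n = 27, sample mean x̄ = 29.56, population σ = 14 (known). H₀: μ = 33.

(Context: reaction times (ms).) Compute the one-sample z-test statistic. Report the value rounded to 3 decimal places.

SE = σ/√n = 14/√27 = 2.6943
z = (x̄−μ₀)/SE = (29.56−33)/2.6943 = -1.2768

test statistic = -1.277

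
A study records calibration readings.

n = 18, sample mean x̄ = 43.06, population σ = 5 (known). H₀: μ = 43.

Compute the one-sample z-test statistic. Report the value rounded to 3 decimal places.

test statistic = 0.051

SE = σ/√n = 5/√18 = 1.1785
z = (x̄−μ₀)/SE = (43.06−43)/1.1785 = 0.0509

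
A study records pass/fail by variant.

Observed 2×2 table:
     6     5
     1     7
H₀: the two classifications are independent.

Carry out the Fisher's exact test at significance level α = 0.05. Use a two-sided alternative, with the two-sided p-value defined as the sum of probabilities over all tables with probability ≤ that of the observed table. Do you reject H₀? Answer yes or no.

reject H₀: no

Margins: r₁=11, r₂=8, c₁=7, c₂=12, n=19
p_obs = C(11,6)·C(8,1)/C(19,7); sum pmf over tables with pmf ≤ p_obs
p-value (two-sided) = 0.14730
At α=0.05: p ≥ α → fail to reject H₀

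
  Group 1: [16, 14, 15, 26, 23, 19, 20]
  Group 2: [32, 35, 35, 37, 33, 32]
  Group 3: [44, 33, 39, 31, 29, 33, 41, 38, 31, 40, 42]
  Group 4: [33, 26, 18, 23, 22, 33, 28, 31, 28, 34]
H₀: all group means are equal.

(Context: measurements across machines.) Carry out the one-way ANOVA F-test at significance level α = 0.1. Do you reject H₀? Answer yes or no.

Group means [19.00, 34.00, 36.45, 27.60], grand mean 29.824
SSB = Σnᵢ(x̄ᵢ−x̄)² = 1457.814; SSW = ΣΣ(x−x̄ᵢ)² = 663.127
MSB = 1457.814/3 = 485.9380; MSW = 663.127/30 = 22.1042
F = MSB/MSW = 21.9839
df = (3, 30)
p-value (upper-tail) = 0.00000
At α=0.1: p < α → reject H₀

reject H₀: yes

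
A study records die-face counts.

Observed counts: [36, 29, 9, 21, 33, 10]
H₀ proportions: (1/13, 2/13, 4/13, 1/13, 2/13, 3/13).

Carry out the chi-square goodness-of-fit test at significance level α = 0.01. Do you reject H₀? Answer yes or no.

n = 138; E_i = n·p_i = [10.62, 21.23, 42.46, 10.62, 21.23, 31.85]
χ² = (36−10.62)²/10.62 + (29−21.23)²/21.23 + (9−42.46)²/42.46 + (21−10.62)²/10.62 + (33−21.23)²/21.23 + (10−31.85)²/31.85 = 121.5839
df = 5
p-value (upper-tail) = 0.00000
At α=0.01: p < α → reject H₀

reject H₀: yes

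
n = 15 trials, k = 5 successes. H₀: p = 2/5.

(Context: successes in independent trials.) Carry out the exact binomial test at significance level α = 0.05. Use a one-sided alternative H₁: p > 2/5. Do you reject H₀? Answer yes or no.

reject H₀: no

Exact binomial: n=15, k=5, p₀=2/5=0.4000
P(X≥5) from Σ C(n,i)·p₀^i·(1−p₀)^(n−i)
p-value (one-sided, H₁ greater) = 0.78272
At α=0.05: p ≥ α → fail to reject H₀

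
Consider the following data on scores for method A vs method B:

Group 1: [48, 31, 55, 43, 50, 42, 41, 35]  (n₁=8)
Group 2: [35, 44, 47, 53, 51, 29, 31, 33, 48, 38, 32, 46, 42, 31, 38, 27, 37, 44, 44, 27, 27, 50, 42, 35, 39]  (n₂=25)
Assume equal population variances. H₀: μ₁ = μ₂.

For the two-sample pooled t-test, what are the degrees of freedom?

degrees of freedom = 31

df = n₁ + n₂ − 2 = 8 + 25 − 2 = 31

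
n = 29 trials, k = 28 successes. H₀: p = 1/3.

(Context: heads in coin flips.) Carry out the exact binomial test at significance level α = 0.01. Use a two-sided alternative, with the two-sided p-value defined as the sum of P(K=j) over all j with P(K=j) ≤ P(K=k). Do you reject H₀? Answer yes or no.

reject H₀: yes

Exact binomial: n=29, k=28, p₀=1/3=0.3333
P(X=j) = C(n,j)·p₀^j·(1−p₀)^(n−j); p = Σ P(X=j) over j with P(X=j) ≤ P(X=28)
p-value (two-sided) = 0.00000
At α=0.01: p < α → reject H₀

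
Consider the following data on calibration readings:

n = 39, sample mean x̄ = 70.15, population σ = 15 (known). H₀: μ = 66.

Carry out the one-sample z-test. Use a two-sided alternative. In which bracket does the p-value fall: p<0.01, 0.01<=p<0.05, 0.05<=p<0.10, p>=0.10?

p-value bracket: 0.05<=p<0.10

SE = σ/√n = 15/√39 = 2.4019
z = (x̄−μ₀)/SE = (70.15−66)/2.4019 = 1.7278
p-value (two-sided) = 0.08403
→ bracket: 0.05<=p<0.10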